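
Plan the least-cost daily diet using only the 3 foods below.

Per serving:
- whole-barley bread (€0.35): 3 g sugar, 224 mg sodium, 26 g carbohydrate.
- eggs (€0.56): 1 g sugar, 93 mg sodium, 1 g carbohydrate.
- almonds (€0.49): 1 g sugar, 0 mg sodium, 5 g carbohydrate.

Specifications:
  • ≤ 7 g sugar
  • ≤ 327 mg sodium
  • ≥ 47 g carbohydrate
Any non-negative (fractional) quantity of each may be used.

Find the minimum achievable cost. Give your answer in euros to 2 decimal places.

€1.40

Set it up as a linear program. Let x1 = servings of whole-barley bread, x2 = servings of eggs, x3 = servings of almonds.
min 0.35x1 + 0.56x2 + 0.49x3 with:
  3x1 + 1x2 + 1x3 ≤ 7   (sugar)
  224x1 + 93x2 ≤ 327   (sodium)
  26x1 + 1x2 + 5x3 ≥ 47   (carbohydrate)
  x1, x2, x3 ≥ 0.
The optimal basis is {whole-barley bread, almonds}; eggs drops out. Binding constraints: sodium and carbohydrate.
Solving gives x1 = 1.46, x3 = 1.809.
Total cost: 0.35·1.46 + 0.49·1.809 = 1.3974.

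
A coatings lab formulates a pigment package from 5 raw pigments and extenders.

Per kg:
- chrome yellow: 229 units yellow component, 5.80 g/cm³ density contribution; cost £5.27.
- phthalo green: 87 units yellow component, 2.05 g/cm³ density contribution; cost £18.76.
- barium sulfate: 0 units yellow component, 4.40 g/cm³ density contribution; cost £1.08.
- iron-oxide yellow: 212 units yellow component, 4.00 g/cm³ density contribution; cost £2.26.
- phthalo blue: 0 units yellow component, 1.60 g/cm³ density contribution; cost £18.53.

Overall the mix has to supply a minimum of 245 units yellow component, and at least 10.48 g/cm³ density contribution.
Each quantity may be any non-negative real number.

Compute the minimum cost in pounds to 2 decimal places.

£4.05

Let x1 = kg of chrome yellow, x2 = kg of phthalo green, x3 = kg of barium sulfate, x4 = kg of iron-oxide yellow, x5 = kg of phthalo blue.
min 5.27x1 + 18.76x2 + 1.08x3 + 2.26x4 + 18.53x5 subject to:
  229x1 + 87x2 + 212x4 ≥ 245   (yellow component)
  5.8x1 + 2.05x2 + 4.4x3 + 4x4 + 1.6x5 ≥ 10.48   (density contribution)
  x1, x2, x3, x4, x5 ≥ 0.
The optimal basis is {barium sulfate, iron-oxide yellow}; chrome yellow, phthalo green, phthalo blue drop out. Binding constraints: yellow component and density contribution.
That vertex is x3 = 1.331, x4 = 1.156.
Total cost: 1.08·1.331 + 2.26·1.156 = 4.0500.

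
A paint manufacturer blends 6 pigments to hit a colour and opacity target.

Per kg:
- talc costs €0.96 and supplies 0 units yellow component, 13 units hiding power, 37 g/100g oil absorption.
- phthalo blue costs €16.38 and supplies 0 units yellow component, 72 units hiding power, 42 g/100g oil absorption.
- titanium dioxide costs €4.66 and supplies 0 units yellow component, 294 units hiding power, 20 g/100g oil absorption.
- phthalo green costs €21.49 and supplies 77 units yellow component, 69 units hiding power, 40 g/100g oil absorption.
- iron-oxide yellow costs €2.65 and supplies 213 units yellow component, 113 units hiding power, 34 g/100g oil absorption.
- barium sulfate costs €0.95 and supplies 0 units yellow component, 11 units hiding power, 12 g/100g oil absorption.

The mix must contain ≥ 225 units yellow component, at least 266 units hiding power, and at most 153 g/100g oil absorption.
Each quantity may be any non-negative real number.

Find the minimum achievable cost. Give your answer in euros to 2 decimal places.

Let x1 = kg of talc, x2 = kg of phthalo blue, x3 = kg of titanium dioxide, x4 = kg of phthalo green, x5 = kg of iron-oxide yellow, x6 = kg of barium sulfate.
Minimize 0.96x1 + 16.38x2 + 4.66x3 + 21.49x4 + 2.65x5 + 0.95x6 with:
  77x4 + 213x5 ≥ 225   (yellow component)
  13x1 + 72x2 + 294x3 + 69x4 + 113x5 + 11x6 ≥ 266   (hiding power)
  37x1 + 42x2 + 20x3 + 40x4 + 34x5 + 12x6 ≤ 153   (oil absorption)
  x1, x2, x3, x4, x5, x6 ≥ 0.
The minimum-cost mix takes nothing from talc, phthalo blue, phthalo green, barium sulfate — only titanium dioxide, iron-oxide yellow. Binding constraints: yellow component and hiding power.
Solving gives x3 = 0.4988, x5 = 1.056.
Objective = 4.66·0.4988 + 2.65·1.056 = 5.1228.

€5.12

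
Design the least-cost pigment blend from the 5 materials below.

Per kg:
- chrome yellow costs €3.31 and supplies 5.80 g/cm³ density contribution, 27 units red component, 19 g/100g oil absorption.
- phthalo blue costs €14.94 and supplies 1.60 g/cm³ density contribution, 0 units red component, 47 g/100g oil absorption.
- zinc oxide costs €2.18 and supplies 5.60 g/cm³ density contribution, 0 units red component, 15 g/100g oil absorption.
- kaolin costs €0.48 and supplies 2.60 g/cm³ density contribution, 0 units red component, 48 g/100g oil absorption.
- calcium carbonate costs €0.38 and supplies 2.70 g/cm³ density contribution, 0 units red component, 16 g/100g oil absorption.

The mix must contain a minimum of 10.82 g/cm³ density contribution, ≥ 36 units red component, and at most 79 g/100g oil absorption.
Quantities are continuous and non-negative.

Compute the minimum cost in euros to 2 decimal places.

€4.85

Let x1 = kg of chrome yellow, x2 = kg of phthalo blue, x3 = kg of zinc oxide, x4 = kg of kaolin, x5 = kg of calcium carbonate.
min 3.31x1 + 14.94x2 + 2.18x3 + 0.48x4 + 0.38x5 with:
  5.8x1 + 1.6x2 + 5.6x3 + 2.6x4 + 2.7x5 ≥ 10.82   (density contribution)
  27x1 ≥ 36   (red component)
  19x1 + 47x2 + 15x3 + 48x4 + 16x5 ≤ 79   (oil absorption)
  x1, x2, x3, x4, x5 ≥ 0.
The optimal basis is {chrome yellow, calcium carbonate}; phthalo blue, zinc oxide, kaolin drop out. There the density contribution and red component constraints are tight.
So chrome yellow = 1.333 kg, calcium carbonate = 1.143 kg.
Objective = 3.31·1.333 + 0.38·1.143 = 4.8466.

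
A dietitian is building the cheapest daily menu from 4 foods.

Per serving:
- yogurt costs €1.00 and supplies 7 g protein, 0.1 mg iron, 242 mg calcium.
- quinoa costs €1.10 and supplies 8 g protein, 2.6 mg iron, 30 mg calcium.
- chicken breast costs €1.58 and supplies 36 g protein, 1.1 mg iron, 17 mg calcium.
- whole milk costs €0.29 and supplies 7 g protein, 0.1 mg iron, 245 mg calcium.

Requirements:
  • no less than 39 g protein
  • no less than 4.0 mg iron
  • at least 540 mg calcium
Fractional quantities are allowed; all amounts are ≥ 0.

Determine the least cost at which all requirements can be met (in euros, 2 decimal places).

Let x1 = servings of yogurt, x2 = servings of quinoa, x3 = servings of chicken breast, x4 = servings of whole milk.
Minimize 1x1 + 1.1x2 + 1.58x3 + 0.29x4 subject to:
  7x1 + 8x2 + 36x3 + 7x4 ≥ 39   (protein)
  0.1x1 + 2.6x2 + 1.1x3 + 0.1x4 ≥ 4   (iron)
  242x1 + 30x2 + 17x3 + 245x4 ≥ 540   (calcium)
  x1, x2, x3, x4 ≥ 0.
The minimum-cost mix takes nothing from yogurt — only quinoa, chicken breast, whole milk. There the protein, iron, calcium constraints are tight.
Optimal quantities: quinoa = 1.29 servings, chicken breast = 0.4043 servings, whole milk = 2.018 servings.
Cost = 1.1·1.29 + 1.58·0.4043 + 0.29·2.018 = 2.6430.

€2.64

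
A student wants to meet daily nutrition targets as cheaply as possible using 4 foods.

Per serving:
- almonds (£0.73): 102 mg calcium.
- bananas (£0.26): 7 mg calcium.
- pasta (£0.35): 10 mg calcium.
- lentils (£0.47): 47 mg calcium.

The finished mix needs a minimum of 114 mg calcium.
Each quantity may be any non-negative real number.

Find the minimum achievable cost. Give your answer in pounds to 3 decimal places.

£0.816

Let x1 = servings of almonds, x2 = servings of bananas, x3 = servings of pasta, x4 = servings of lentils.
Minimise 0.73x1 + 0.26x2 + 0.35x3 + 0.47x4 with:
  102x1 + 7x2 + 10x3 + 47x4 ≥ 114   (calcium)
  x1, x2, x3, x4 ≥ 0.
The cheapest feasible vertex uses only almonds; bananas, pasta, lentils are not used. The calcium requirement is met with equality.
Solving gives x1 = 1.118.
Objective = 0.73·1.118 = 0.81614.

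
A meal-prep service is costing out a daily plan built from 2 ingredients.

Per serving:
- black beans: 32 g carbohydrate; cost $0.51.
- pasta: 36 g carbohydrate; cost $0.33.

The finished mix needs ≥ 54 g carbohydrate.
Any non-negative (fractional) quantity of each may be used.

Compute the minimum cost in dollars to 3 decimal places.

$0.495

Let x1 = servings of black beans, x2 = servings of pasta.
Minimise 0.51x1 + 0.33x2 subject to:
  32x1 + 36x2 ≥ 54   (carbohydrate)
  x1, x2 ≥ 0.
The optimal basis is {pasta}; black beans drops out. There the carbohydrate constraint is tight.
So pasta = 1.5 servings.
Cost = 0.33·1.5 = 0.49500.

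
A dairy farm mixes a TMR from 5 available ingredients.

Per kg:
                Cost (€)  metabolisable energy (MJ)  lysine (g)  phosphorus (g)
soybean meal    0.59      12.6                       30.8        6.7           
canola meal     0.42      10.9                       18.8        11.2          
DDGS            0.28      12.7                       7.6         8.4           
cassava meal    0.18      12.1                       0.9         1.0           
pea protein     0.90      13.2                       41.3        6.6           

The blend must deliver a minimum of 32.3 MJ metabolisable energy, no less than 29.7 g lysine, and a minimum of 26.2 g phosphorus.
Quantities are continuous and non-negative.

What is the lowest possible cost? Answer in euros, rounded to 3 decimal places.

Treat it as an LP. Let x1 = kg of soybean meal, x2 = kg of canola meal, x3 = kg of DDGS, x4 = kg of cassava meal, x5 = kg of pea protein.
Minimize 0.59x1 + 0.42x2 + 0.28x3 + 0.18x4 + 0.9x5 s.t.:
  12.6x1 + 10.9x2 + 12.7x3 + 12.1x4 + 13.2x5 ≥ 32.3   (metabolisable energy)
  30.8x1 + 18.8x2 + 7.6x3 + 0.9x4 + 41.3x5 ≥ 29.7   (lysine)
  6.7x1 + 11.2x2 + 8.4x3 + 1x4 + 6.6x5 ≥ 26.2   (phosphorus)
  x1, x2, x3, x4, x5 ≥ 0.
The optimal basis is {canola meal, DDGS}; soybean meal, cassava meal, pea protein drop out. The lysine and phosphorus requirements are met with equality.
So canola meal = 0.6918 kg, DDGS = 2.197 kg.
Cost = 0.42·0.6918 + 0.28·2.197 = 0.90572.

€0.906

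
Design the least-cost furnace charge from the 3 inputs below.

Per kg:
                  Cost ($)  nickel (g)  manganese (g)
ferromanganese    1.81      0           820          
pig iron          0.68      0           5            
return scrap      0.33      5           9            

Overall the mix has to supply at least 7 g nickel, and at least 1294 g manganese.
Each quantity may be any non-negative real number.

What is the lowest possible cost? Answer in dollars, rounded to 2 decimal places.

$3.29

Set it up as a linear program. Let x1 = kg of ferromanganese, x2 = kg of pig iron, x3 = kg of return scrap.
Minimise 1.81x1 + 0.68x2 + 0.33x3 with:
  5x3 ≥ 7   (nickel)
  820x1 + 5x2 + 9x3 ≥ 1294   (manganese)
  x1, x2, x3 ≥ 0.
The optimal basis is {ferromanganese, return scrap}; pig iron drops out. The nickel and manganese requirements are met with equality.
Optimal quantities: ferromanganese = 1.563 kg, return scrap = 1.4 kg.
Cost = 1.81·1.563 + 0.33·1.4 = 3.2910.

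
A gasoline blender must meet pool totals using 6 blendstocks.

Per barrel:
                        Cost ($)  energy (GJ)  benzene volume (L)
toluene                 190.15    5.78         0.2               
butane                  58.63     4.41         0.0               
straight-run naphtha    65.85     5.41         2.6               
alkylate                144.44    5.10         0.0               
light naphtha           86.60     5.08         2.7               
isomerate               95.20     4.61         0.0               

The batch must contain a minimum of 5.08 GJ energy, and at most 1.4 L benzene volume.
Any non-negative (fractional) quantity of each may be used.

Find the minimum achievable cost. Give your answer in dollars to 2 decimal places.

$64.27

Set it up as a linear program. Let x1 = barrels of toluene, x2 = barrels of butane, x3 = barrels of straight-run naphtha, x4 = barrels of alkylate, x5 = barrels of light naphtha, x6 = barrels of isomerate.
min 190.15x1 + 58.63x2 + 65.85x3 + 144.44x4 + 86.6x5 + 95.2x6 with:
  5.78x1 + 4.41x2 + 5.41x3 + 5.1x4 + 5.08x5 + 4.61x6 ≥ 5.08   (energy)
  0.2x1 + 2.6x3 + 2.7x5 ≤ 1.4   (benzene volume)
  x1, x2, x3, x4, x5, x6 ≥ 0.
The optimal basis is {butane, straight-run naphtha}; toluene, alkylate, light naphtha, isomerate drop out. Binding constraints: energy and benzene volume.
Optimal quantities: butane = 0.4914 barrels, straight-run naphtha = 0.5385 barrels.
Objective = 58.63·0.4914 + 65.85·0.5385 = 64.2710.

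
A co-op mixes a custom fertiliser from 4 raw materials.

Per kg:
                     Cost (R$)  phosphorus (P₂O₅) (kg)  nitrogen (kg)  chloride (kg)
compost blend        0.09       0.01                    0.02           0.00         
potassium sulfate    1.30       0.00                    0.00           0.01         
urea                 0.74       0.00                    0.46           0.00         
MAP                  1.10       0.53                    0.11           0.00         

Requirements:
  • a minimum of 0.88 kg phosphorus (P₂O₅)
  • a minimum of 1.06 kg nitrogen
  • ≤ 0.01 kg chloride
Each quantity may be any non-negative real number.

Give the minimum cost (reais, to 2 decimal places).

Let x1 = kg of compost blend, x2 = kg of potassium sulfate, x3 = kg of urea, x4 = kg of MAP.
min 0.09x1 + 1.3x2 + 0.74x3 + 1.1x4 subject to:
  0.01x1 + 0.53x4 ≥ 0.88   (phosphorus (P₂O₅))
  0.02x1 + 0.46x3 + 0.11x4 ≥ 1.06   (nitrogen)
  0.01x2 ≤ 0.01   (chloride)
  x1, x2, x3, x4 ≥ 0.
The minimum-cost mix takes nothing from compost blend, potassium sulfate — only urea, MAP. There the phosphorus (P₂O₅) and nitrogen constraints are tight.
Solving gives x3 = 1.907, x4 = 1.66.
Cost = 0.74·1.907 + 1.1·1.66 = 3.2372.

R$3.24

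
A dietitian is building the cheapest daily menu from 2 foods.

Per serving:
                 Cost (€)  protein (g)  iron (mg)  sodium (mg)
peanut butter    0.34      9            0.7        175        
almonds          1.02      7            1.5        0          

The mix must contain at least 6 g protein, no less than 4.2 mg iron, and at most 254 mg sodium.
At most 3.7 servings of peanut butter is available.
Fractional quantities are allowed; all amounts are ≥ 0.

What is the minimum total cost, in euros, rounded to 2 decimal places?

€2.66

This is a linear program. Let x1 = servings of peanut butter, x2 = servings of almonds.
Minimise 0.34x1 + 1.02x2 subject to:
  9x1 + 7x2 ≥ 6   (protein)
  0.7x1 + 1.5x2 ≥ 4.2   (iron)
  175x1 ≤ 254   (sodium)
  x1 ≤ 3.7
  x1, x2 ≥ 0.
Both inputs are positive at the optimum. There the iron and sodium constraints are tight.
Optimal quantities: peanut butter = 1.451 servings, almonds = 2.123 servings.
Hence cost = 0.34·1.451 + 1.02·2.123 = €2.6588.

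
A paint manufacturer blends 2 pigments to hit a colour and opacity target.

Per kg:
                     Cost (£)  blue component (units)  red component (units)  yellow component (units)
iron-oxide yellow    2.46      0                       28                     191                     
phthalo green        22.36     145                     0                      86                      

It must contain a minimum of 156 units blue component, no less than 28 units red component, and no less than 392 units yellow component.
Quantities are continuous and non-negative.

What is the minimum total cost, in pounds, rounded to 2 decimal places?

Set it up as a linear program. Let x1 = kg of iron-oxide yellow, x2 = kg of phthalo green.
Minimize 2.46x1 + 22.36x2 subject to:
  145x2 ≥ 156   (blue component)
  28x1 ≥ 28   (red component)
  191x1 + 86x2 ≥ 392   (yellow component)
  x1, x2 ≥ 0.
Both inputs are positive at the optimum. There the blue component and yellow component constraints are tight.
That vertex is x1 = 1.5679, x2 = 1.0759.
Cost = 2.46·1.5679 + 22.36·1.0759 = 27.9142.

£27.91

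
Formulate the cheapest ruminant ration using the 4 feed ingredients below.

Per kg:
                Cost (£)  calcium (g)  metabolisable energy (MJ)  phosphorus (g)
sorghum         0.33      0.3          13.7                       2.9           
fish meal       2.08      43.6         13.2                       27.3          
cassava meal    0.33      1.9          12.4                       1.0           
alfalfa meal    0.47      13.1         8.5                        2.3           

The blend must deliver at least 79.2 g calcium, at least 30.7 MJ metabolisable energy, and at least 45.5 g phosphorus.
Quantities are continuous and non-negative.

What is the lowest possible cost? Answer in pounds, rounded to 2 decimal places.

£3.73

Let x1 = kg of sorghum, x2 = kg of fish meal, x3 = kg of cassava meal, x4 = kg of alfalfa meal.
min 0.33x1 + 2.08x2 + 0.33x3 + 0.47x4 subject to:
  0.3x1 + 43.6x2 + 1.9x3 + 13.1x4 ≥ 79.2   (calcium)
  13.7x1 + 13.2x2 + 12.4x3 + 8.5x4 ≥ 30.7   (metabolisable energy)
  2.9x1 + 27.3x2 + 1x3 + 2.3x4 ≥ 45.5   (phosphorus)
  x1, x2, x3, x4 ≥ 0.
At the optimum only sorghum, fish meal, alfalfa meal are positive (cassava meal = 0). The calcium, metabolisable energy, phosphorus requirements are met with equality.
That vertex is x1 = 0.2281, x2 = 1.575, x4 = 0.7979.
Cost = 0.33·0.2281 + 2.08·1.575 + 0.47·0.7979 = 3.7263.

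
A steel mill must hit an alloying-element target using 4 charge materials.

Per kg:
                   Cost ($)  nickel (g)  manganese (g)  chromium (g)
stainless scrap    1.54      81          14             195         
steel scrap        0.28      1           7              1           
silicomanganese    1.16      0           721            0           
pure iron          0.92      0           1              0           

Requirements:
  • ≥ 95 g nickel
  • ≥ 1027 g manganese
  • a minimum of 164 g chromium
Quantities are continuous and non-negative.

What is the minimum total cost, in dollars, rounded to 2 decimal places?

$3.43

Let x1 = kg of stainless scrap, x2 = kg of steel scrap, x3 = kg of silicomanganese, x4 = kg of pure iron.
Minimise 1.54x1 + 0.28x2 + 1.16x3 + 0.92x4 subject to:
  81x1 + 1x2 ≥ 95   (nickel)
  14x1 + 7x2 + 721x3 + 1x4 ≥ 1027   (manganese)
  195x1 + 1x2 ≥ 164   (chromium)
  x1, x2, x3, x4 ≥ 0.
The cheapest feasible vertex uses only stainless scrap, silicomanganese; steel scrap, pure iron are not used. The nickel and manganese requirements are met with equality.
Solving gives x1 = 1.173, x3 = 1.402.
Objective = 1.54·1.173 + 1.16·1.402 = 3.4327.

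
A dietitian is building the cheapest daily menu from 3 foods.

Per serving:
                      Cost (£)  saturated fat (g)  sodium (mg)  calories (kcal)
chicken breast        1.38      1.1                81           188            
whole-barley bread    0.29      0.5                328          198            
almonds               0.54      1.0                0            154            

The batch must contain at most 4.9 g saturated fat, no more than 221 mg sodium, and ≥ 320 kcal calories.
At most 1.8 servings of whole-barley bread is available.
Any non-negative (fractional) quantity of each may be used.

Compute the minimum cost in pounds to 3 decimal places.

Set it up as a linear program. Let x1 = servings of chicken breast, x2 = servings of whole-barley bread, x3 = servings of almonds.
Minimise 1.38x1 + 0.29x2 + 0.54x3 with:
  1.1x1 + 0.5x2 + 1x3 ≤ 4.9   (saturated fat)
  81x1 + 328x2 ≤ 221   (sodium)
  188x1 + 198x2 + 154x3 ≥ 320   (calories)
  x2 ≤ 1.8
  x1, x2, x3 ≥ 0.
The minimum-cost mix takes nothing from chicken breast — only whole-barley bread, almonds. Binding constraints: sodium and calories.
That vertex is x2 = 0.6738, x3 = 1.212.
Cost = 0.29·0.6738 + 0.54·1.212 = 0.84988.

£0.850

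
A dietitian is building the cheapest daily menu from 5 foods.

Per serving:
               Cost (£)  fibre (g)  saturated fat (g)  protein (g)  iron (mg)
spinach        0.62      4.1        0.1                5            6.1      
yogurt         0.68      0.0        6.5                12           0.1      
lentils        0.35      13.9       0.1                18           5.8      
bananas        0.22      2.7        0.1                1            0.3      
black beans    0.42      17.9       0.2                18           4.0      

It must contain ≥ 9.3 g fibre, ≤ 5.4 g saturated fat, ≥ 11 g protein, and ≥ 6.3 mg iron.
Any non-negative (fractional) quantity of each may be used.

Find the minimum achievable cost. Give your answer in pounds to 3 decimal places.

£0.380

This is a linear program. Let x1 = servings of spinach, x2 = servings of yogurt, x3 = servings of lentils, x4 = servings of bananas, x5 = servings of black beans.
min 0.62x1 + 0.68x2 + 0.35x3 + 0.22x4 + 0.42x5 with:
  4.1x1 + 13.9x3 + 2.7x4 + 17.9x5 ≥ 9.3   (fibre)
  0.1x1 + 6.5x2 + 0.1x3 + 0.1x4 + 0.2x5 ≤ 5.4   (saturated fat)
  5x1 + 12x2 + 18x3 + 1x4 + 18x5 ≥ 11   (protein)
  6.1x1 + 0.1x2 + 5.8x3 + 0.3x4 + 4x5 ≥ 6.3   (iron)
  x1, x2, x3, x4, x5 ≥ 0.
The cheapest feasible vertex uses only lentils; spinach, yogurt, bananas, black beans are not used. The iron requirement is met with equality.
Solving gives x3 = 1.086.
Objective = 0.35·1.086 = 0.38010.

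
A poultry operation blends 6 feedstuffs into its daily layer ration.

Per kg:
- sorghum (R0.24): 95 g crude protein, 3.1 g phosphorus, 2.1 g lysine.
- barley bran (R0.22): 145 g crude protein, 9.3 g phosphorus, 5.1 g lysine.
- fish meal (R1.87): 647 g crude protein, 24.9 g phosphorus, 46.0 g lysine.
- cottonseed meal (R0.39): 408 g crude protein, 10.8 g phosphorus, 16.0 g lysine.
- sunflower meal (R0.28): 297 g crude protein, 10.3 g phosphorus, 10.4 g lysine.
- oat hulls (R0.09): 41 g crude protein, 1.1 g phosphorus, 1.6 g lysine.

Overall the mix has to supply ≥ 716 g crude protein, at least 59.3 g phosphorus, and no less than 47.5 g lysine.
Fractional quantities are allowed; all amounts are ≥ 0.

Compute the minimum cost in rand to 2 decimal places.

R1.52

Let x1 = kg of sorghum, x2 = kg of barley bran, x3 = kg of fish meal, x4 = kg of cottonseed meal, x5 = kg of sunflower meal, x6 = kg of oat hulls.
Minimize 0.24x1 + 0.22x2 + 1.87x3 + 0.39x4 + 0.28x5 + 0.09x6 subject to:
  95x1 + 145x2 + 647x3 + 408x4 + 297x5 + 41x6 ≥ 716   (crude protein)
  3.1x1 + 9.3x2 + 24.9x3 + 10.8x4 + 10.3x5 + 1.1x6 ≥ 59.3   (phosphorus)
  2.1x1 + 5.1x2 + 46x3 + 16x4 + 10.4x5 + 1.6x6 ≥ 47.5   (lysine)
  x1, x2, x3, x4, x5, x6 ≥ 0.
At the optimum only barley bran, sunflower meal are positive (sorghum, fish meal, cottonseed meal, oat hulls = 0). There the phosphorus and lysine constraints are tight.
Optimal quantities: barley bran = 2.885 kg, sunflower meal = 3.153 kg.
Total cost: 0.22·2.885 + 0.28·3.153 = 1.5175.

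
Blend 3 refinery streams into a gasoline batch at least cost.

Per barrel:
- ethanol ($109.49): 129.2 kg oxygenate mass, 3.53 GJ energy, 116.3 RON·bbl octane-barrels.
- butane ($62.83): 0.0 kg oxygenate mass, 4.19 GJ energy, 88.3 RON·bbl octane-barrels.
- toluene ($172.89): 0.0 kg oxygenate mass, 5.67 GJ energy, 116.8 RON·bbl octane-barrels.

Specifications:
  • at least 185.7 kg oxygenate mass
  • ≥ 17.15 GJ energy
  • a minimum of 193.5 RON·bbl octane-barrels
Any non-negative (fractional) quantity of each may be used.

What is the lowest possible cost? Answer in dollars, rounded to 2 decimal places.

This is a linear program. Let x1 = barrels of ethanol, x2 = barrels of butane, x3 = barrels of toluene.
Minimise 109.49x1 + 62.83x2 + 172.89x3 with:
  129.2x1 ≥ 185.7   (oxygenate mass)
  3.53x1 + 4.19x2 + 5.67x3 ≥ 17.15   (energy)
  116.3x1 + 88.3x2 + 116.8x3 ≥ 193.5   (octane-barrels)
  x1, x2, x3 ≥ 0.
At the optimum only ethanol, butane are positive (toluene = 0). There the oxygenate mass and energy constraints are tight.
That vertex is x1 = 1.4373, x2 = 2.8822.
Cost = 109.49·1.4373 + 62.83·2.8822 = 338.4586.

$338.46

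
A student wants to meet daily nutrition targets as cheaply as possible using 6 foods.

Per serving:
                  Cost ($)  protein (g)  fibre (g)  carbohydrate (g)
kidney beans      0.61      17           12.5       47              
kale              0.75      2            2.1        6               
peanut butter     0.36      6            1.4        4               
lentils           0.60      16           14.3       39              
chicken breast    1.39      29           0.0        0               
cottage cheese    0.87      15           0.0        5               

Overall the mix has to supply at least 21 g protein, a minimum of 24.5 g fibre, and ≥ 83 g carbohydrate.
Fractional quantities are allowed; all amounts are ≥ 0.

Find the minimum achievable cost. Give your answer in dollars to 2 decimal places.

Treat it as an LP. Let x1 = servings of kidney beans, x2 = servings of kale, x3 = servings of peanut butter, x4 = servings of lentils, x5 = servings of chicken breast, x6 = servings of cottage cheese.
min 0.61x1 + 0.75x2 + 0.36x3 + 0.6x4 + 1.39x5 + 0.87x6 s.t.:
  17x1 + 2x2 + 6x3 + 16x4 + 29x5 + 15x6 ≥ 21   (protein)
  12.5x1 + 2.1x2 + 1.4x3 + 14.3x4 ≥ 24.5   (fibre)
  47x1 + 6x2 + 4x3 + 39x4 + 5x6 ≥ 83   (carbohydrate)
  x1, x2, x3, x4, x5, x6 ≥ 0.
The cheapest feasible vertex uses only kidney beans, lentils; kale, peanut butter, chicken breast, cottage cheese are not used. The fibre and carbohydrate requirements are met with equality.
Solving gives x1 = 1.254, x4 = 0.6176.
Cost = 0.61·1.254 + 0.6·0.6176 = 1.1355.

$1.14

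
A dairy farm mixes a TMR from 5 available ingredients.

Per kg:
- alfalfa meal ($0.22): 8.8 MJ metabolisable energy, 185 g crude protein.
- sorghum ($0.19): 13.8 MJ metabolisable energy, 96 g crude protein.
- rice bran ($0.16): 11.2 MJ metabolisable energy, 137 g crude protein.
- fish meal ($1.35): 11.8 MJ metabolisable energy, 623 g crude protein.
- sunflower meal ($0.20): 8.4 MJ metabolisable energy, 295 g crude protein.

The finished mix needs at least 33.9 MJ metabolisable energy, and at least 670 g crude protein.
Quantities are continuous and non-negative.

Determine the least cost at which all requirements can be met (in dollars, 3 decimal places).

$0.591

Treat it as an LP. Let x1 = kg of alfalfa meal, x2 = kg of sorghum, x3 = kg of rice bran, x4 = kg of fish meal, x5 = kg of sunflower meal.
min 0.22x1 + 0.19x2 + 0.16x3 + 1.35x4 + 0.2x5 s.t.:
  8.8x1 + 13.8x2 + 11.2x3 + 11.8x4 + 8.4x5 ≥ 33.9   (metabolisable energy)
  185x1 + 96x2 + 137x3 + 623x4 + 295x5 ≥ 670   (crude protein)
  x1, x2, x3, x4, x5 ≥ 0.
The minimum-cost mix takes nothing from alfalfa meal, sorghum, fish meal — only rice bran, sunflower meal. There the metabolisable energy and crude protein constraints are tight.
That vertex is x3 = 2.031, x5 = 1.328.
Total cost: 0.16·2.031 + 0.2·1.328 = 0.59056.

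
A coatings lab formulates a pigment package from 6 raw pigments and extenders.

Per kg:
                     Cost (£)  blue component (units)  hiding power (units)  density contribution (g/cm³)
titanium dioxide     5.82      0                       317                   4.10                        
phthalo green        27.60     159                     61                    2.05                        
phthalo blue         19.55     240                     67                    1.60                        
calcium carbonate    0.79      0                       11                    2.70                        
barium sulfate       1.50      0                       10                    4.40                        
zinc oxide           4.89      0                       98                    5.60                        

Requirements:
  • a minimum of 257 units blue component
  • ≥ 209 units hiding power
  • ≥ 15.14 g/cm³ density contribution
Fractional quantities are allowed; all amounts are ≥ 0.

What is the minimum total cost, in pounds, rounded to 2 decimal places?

£26.13

Let x1 = kg of titanium dioxide, x2 = kg of phthalo green, x3 = kg of phthalo blue, x4 = kg of calcium carbonate, x5 = kg of barium sulfate, x6 = kg of zinc oxide.
Minimize 5.82x1 + 27.6x2 + 19.55x3 + 0.79x4 + 1.5x5 + 4.89x6 with:
  159x2 + 240x3 ≥ 257   (blue component)
  317x1 + 61x2 + 67x3 + 11x4 + 10x5 + 98x6 ≥ 209   (hiding power)
  4.1x1 + 2.05x2 + 1.6x3 + 2.7x4 + 4.4x5 + 5.6x6 ≥ 15.14   (density contribution)
  x1, x2, x3, x4, x5, x6 ≥ 0.
At the optimum only titanium dioxide, phthalo blue, calcium carbonate are positive (phthalo green, barium sulfate, zinc oxide = 0). There the blue component, hiding power, density contribution constraints are tight.
Solving gives x1 = 0.2749, x3 = 1.0708, x4 = 4.5554.
Objective = 5.82·0.2749 + 19.55·1.0708 + 0.79·4.5554 = 26.1328.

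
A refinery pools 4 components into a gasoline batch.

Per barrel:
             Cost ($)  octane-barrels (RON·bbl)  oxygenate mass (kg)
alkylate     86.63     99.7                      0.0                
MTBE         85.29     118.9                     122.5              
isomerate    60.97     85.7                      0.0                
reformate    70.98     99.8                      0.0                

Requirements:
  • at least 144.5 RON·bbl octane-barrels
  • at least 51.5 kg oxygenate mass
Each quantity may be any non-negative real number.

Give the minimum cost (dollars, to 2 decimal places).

$103.08

Let x1 = barrels of alkylate, x2 = barrels of MTBE, x3 = barrels of isomerate, x4 = barrels of reformate.
Minimize 86.63x1 + 85.29x2 + 60.97x3 + 70.98x4 s.t.:
  99.7x1 + 118.9x2 + 85.7x3 + 99.8x4 ≥ 144.5   (octane-barrels)
  122.5x2 ≥ 51.5   (oxygenate mass)
  x1, x2, x3, x4 ≥ 0.
The minimum-cost mix takes nothing from alkylate, isomerate — only MTBE, reformate. There the octane-barrels and oxygenate mass constraints are tight.
So MTBE = 0.42041 barrels, reformate = 0.94703 barrels.
Cost = 85.29·0.42041 + 70.98·0.94703 = 103.0770.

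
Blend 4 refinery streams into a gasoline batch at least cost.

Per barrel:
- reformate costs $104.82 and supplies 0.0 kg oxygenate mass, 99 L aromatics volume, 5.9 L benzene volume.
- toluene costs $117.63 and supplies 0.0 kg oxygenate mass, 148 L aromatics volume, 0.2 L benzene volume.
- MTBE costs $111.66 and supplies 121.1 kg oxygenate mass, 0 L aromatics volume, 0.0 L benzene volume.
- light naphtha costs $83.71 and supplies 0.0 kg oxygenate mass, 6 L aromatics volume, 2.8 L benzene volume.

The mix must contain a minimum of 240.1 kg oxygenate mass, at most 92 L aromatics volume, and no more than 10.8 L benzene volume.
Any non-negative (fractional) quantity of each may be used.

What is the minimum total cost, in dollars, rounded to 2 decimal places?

Set it up as a linear program. Let x1 = barrels of reformate, x2 = barrels of toluene, x3 = barrels of MTBE, x4 = barrels of light naphtha.
Minimise 104.82x1 + 117.63x2 + 111.66x3 + 83.71x4 with:
  121.1x3 ≥ 240.1   (oxygenate mass)
  99x1 + 148x2 + 6x4 ≤ 92   (aromatics volume)
  5.9x1 + 0.2x2 + 2.8x4 ≤ 10.8   (benzene volume)
  x1, x2, x3, x4 ≥ 0.
The minimum-cost mix takes nothing from reformate, toluene, light naphtha — only MTBE. The oxygenate mass requirement is met with equality.
So MTBE = 1.98266 barrels.
Total cost: 111.66·1.98266 = 221.3838.

$221.38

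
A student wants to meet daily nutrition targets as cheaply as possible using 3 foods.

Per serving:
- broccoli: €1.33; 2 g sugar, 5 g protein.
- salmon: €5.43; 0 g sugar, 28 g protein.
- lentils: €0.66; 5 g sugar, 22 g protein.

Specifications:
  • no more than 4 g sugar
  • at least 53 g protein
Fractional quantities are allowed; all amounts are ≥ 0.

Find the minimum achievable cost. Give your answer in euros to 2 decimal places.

This is a linear program. Let x1 = servings of broccoli, x2 = servings of salmon, x3 = servings of lentils.
min 1.33x1 + 5.43x2 + 0.66x3 subject to:
  2x1 + 5x3 ≤ 4   (sugar)
  5x1 + 28x2 + 22x3 ≥ 53   (protein)
  x1, x2, x3 ≥ 0.
The cheapest feasible vertex uses only salmon, lentils; broccoli is not used. There the sugar and protein constraints are tight.
So salmon = 1.264 servings, lentils = 0.8 servings.
Hence cost = 5.43·1.264 + 0.66·0.8 = €7.3915.

€7.39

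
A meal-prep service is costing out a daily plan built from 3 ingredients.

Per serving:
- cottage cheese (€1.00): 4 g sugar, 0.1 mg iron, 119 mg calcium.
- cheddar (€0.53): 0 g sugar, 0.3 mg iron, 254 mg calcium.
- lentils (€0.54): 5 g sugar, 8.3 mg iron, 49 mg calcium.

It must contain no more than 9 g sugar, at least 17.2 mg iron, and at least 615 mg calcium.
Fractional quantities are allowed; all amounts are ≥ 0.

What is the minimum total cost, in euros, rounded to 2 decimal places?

Set it up as a linear program. Let x1 = servings of cottage cheese, x2 = servings of cheddar, x3 = servings of lentils.
min 1x1 + 0.53x2 + 0.54x3 s.t.:
  4x1 + 5x3 ≤ 9   (sugar)
  0.1x1 + 0.3x2 + 8.3x3 ≥ 17.2   (iron)
  119x1 + 254x2 + 49x3 ≥ 615   (calcium)
  x1, x2, x3 ≥ 0.
The optimal basis is {cheddar, lentils}; cottage cheese drops out. The sugar and iron requirements are met with equality.
Solving gives x2 = 7.533, x3 = 1.8.
Hence cost = 0.53·7.533 + 0.54·1.8 = €4.9645.

€4.96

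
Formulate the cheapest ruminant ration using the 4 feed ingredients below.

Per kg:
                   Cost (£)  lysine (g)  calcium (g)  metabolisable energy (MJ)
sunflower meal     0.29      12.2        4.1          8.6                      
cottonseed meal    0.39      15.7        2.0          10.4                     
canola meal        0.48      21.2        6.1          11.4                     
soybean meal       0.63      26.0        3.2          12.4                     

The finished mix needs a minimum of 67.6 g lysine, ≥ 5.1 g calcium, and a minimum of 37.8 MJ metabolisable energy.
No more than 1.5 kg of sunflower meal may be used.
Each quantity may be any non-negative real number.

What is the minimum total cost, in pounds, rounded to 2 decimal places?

£1.54

Set it up as a linear program. Let x1 = kg of sunflower meal, x2 = kg of cottonseed meal, x3 = kg of canola meal, x4 = kg of soybean meal.
Minimise 0.29x1 + 0.39x2 + 0.48x3 + 0.63x4 subject to:
  12.2x1 + 15.7x2 + 21.2x3 + 26x4 ≥ 67.6   (lysine)
  4.1x1 + 2x2 + 6.1x3 + 3.2x4 ≥ 5.1   (calcium)
  8.6x1 + 10.4x2 + 11.4x3 + 12.4x4 ≥ 37.8   (metabolisable energy)
  x1 ≤ 1.5
  x1, x2, x3, x4 ≥ 0.
The minimum-cost mix takes nothing from cottonseed meal, soybean meal — only sunflower meal, canola meal. Binding constraints: lysine and metabolisable energy.
That vertex is x1 = 0.7105, x3 = 2.78.
Total cost: 0.29·0.7105 + 0.48·2.78 = 1.5404.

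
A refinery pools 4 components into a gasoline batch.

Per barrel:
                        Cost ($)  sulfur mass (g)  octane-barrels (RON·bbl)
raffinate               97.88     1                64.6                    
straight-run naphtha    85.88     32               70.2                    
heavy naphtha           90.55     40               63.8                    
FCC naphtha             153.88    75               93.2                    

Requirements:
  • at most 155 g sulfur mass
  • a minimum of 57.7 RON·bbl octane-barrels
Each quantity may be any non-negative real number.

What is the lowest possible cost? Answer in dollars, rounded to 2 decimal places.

$70.59

Let x1 = barrels of raffinate, x2 = barrels of straight-run naphtha, x3 = barrels of heavy naphtha, x4 = barrels of FCC naphtha.
Minimize 97.88x1 + 85.88x2 + 90.55x3 + 153.88x4 subject to:
  1x1 + 32x2 + 40x3 + 75x4 ≤ 155   (sulfur mass)
  64.6x1 + 70.2x2 + 63.8x3 + 93.2x4 ≥ 57.7   (octane-barrels)
  x1, x2, x3, x4 ≥ 0.
The optimal basis is {straight-run naphtha}; raffinate, heavy naphtha, FCC naphtha drop out. The octane-barrels requirement is met with equality.
Solving gives x2 = 0.82194.
Cost = 85.88·0.82194 = 70.5882.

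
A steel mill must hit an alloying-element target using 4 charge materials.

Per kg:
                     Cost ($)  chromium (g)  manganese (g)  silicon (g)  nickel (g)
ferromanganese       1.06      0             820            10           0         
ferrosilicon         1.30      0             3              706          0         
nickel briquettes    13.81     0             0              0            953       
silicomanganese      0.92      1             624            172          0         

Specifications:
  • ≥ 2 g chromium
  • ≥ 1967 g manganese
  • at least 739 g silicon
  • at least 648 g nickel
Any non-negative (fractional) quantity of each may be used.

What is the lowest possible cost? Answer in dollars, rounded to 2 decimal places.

$12.65

This is a linear program. Let x1 = kg of ferromanganese, x2 = kg of ferrosilicon, x3 = kg of nickel briquettes, x4 = kg of silicomanganese.
Minimize 1.06x1 + 1.3x2 + 13.81x3 + 0.92x4 subject to:
  1x4 ≥ 2   (chromium)
  820x1 + 3x2 + 624x4 ≥ 1967   (manganese)
  10x1 + 706x2 + 172x4 ≥ 739   (silicon)
  953x3 ≥ 648   (nickel)
  x1, x2, x3, x4 ≥ 0.
The optimal basis is {ferrosilicon, nickel briquettes, silicomanganese}; ferromanganese drops out. Binding constraints: manganese, silicon, nickel.
Optimal quantities: ferrosilicon = 0.2791 kg, nickel briquettes = 0.68 kg, silicomanganese = 3.151 kg.
Total cost: 1.3·0.2791 + 13.81·0.68 + 0.92·3.151 = 12.6526.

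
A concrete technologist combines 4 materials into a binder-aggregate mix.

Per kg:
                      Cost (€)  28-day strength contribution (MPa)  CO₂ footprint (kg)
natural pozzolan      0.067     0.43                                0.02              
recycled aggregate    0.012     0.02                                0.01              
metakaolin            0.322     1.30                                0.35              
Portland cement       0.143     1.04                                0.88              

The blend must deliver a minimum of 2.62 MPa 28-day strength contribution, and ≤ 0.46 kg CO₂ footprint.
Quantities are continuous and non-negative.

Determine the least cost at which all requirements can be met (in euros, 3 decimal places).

Let x1 = kg of natural pozzolan, x2 = kg of recycled aggregate, x3 = kg of metakaolin, x4 = kg of Portland cement.
Minimise 0.067x1 + 0.012x2 + 0.322x3 + 0.143x4 s.t.:
  0.43x1 + 0.02x2 + 1.3x3 + 1.04x4 ≥ 2.62   (28-day strength contribution)
  0.02x1 + 0.01x2 + 0.35x3 + 0.88x4 ≤ 0.46   (CO₂ footprint)
  x1, x2, x3, x4 ≥ 0.
At the optimum only natural pozzolan, Portland cement are positive (recycled aggregate, metakaolin = 0). Binding constraints: 28-day strength contribution and CO₂ footprint.
Solving gives x1 = 5.1096, x4 = 0.4066.
Cost = 0.067·5.1096 + 0.143·0.4066 = 0.40049.

€0.400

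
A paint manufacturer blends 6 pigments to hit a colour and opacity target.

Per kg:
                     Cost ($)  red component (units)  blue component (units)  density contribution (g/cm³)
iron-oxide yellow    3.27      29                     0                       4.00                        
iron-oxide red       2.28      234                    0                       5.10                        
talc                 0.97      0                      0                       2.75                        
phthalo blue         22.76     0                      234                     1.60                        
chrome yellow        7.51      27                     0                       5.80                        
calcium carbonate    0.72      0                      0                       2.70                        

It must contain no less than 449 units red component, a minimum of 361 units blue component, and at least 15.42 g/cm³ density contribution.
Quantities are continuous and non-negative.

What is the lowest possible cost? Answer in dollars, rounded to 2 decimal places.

Set it up as a linear program. Let x1 = kg of iron-oxide yellow, x2 = kg of iron-oxide red, x3 = kg of talc, x4 = kg of phthalo blue, x5 = kg of chrome yellow, x6 = kg of calcium carbonate.
Minimize 3.27x1 + 2.28x2 + 0.97x3 + 22.76x4 + 7.51x5 + 0.72x6 with:
  29x1 + 234x2 + 27x5 ≥ 449   (red component)
  234x4 ≥ 361   (blue component)
  4x1 + 5.1x2 + 2.75x3 + 1.6x4 + 5.8x5 + 2.7x6 ≥ 15.42   (density contribution)
  x1, x2, x3, x4, x5, x6 ≥ 0.
The minimum-cost mix takes nothing from iron-oxide yellow, talc, chrome yellow — only iron-oxide red, phthalo blue, calcium carbonate. Binding constraints: red component, blue component, density contribution.
Optimal quantities: iron-oxide red = 1.9188 kg, phthalo blue = 1.5427 kg, calcium carbonate = 1.1725 kg.
Objective = 2.28·1.9188 + 22.76·1.5427 + 0.72·1.1725 = 40.3309.

$40.33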